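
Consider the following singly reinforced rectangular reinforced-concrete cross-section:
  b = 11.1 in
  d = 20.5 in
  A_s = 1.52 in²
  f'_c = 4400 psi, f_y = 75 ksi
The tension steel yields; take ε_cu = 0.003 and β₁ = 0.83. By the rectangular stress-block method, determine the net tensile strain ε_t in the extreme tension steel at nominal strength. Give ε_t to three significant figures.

ε_t ≈ 0.0156

a = A_s f_y/(0.85 f'_c b) = 2.746 in.
β₁ = 0.83, so c = a/β₁ = 2.746/0.83 = 3.308 in.
From the linear strain diagram with ε_cu = 0.003: ε_t = 0.003 (d − c)/c = 0.003 × (20.5 − 3.308)/3.308 = 0.0156.
Since ε_t ≥ 0.005, the section is tension-controlled.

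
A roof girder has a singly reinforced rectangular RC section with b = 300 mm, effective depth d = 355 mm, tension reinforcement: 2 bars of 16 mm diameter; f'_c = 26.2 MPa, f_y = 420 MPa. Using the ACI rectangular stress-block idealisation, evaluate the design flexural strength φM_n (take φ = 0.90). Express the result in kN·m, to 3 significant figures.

φM_n ≈ 52.0 kN·m

A_s = 2 × 201 = 402 mm².
T = A_s f_y = 402 × 420 = 168840 N = 168.84 kN.
From C = T: a = T/(0.85 f'_c b) = 168840/(0.85 × 26.2 × 300) = 25.27 mm.
M_n = T(d − a/2) = 168.84 kN × (355 − 12.635) mm = 57.80 kN·m.
φM_n = 0.90 × 57.80 = 52.02 kN·m.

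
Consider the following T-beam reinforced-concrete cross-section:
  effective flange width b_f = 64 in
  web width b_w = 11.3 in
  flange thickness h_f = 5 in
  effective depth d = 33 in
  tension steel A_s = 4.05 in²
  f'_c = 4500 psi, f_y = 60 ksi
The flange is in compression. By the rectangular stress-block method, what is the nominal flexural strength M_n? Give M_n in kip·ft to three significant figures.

Tension: T = A_s f_y = 4.05 × 60 = 243 kips.
Try a within the flange: a = T/(0.85 f'_c b_f) = 243/(0.85 × 4.5 × 64) = 0.993 in.
Since a = 0.993 ≤ h_f = 5 in, the stress block lies entirely in the flange; analyse as a rectangular beam of width b_f.
M_n = T(d − a/2) = 243 × (33 − 0.4965) = 7898.4 kip·in.
M_n = 7898.4/12 = 658.20 kip·ft.

M_n ≈ 658 kip·ft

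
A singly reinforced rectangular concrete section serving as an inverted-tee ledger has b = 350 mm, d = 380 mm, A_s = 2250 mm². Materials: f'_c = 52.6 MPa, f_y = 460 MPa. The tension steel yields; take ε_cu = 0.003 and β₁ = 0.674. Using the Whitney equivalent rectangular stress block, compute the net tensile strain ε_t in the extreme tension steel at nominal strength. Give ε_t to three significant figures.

a = A_s f_y/(0.85 f'_c b) = 66.14 mm.
β₁ = 0.674, so c = a/β₁ = 66.14/0.674 = 98.13 mm.
From the linear strain diagram with ε_cu = 0.003: ε_t = 0.003 (d − c)/c = 0.003 × (380 − 98.13)/98.13 = 0.00862.
Since ε_t ≥ 0.005, the section is tension-controlled.

ε_t ≈ 0.00862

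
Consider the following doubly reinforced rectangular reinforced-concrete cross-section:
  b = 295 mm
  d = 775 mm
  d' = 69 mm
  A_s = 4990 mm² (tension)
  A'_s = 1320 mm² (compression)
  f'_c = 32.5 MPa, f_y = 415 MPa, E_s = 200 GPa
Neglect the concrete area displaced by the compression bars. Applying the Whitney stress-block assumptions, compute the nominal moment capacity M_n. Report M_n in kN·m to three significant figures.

M_n ≈ 1420 kN·m

Assume both tension and compression steel yield.
Net tension couple steel: A_s − A'_s = 3670 mm².
a = (A_s − A'_s) f_y / (0.85 f'_c b) = 1523050/(0.85 × 32.5 × 295) = 186.89 mm.
c = a/β₁ = 186.89/0.818 = 228.47 mm; ε'_s = 0.003(c − d')/c = 0.0021 ≥ f_y/E_s = 0.0021, so compression steel does yield.
M_n = (A_s − A'_s) f_y (d − a/2) + A'_s f_y (d − d') = [1523050 × (775 − 93.445) + 547800 × (775 − 69)] × 10⁻⁶ = 1038.04 + 386.75 = 1424.79 kN·m.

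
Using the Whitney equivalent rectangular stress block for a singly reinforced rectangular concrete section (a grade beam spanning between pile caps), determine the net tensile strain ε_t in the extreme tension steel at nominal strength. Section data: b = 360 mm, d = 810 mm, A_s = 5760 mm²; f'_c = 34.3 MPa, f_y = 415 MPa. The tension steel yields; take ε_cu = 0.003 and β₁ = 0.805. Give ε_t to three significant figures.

ε_t ≈ 0.00559

a = A_s f_y/(0.85 f'_c b) = 227.75 mm.
β₁ = 0.805, so c = a/β₁ = 227.75/0.805 = 282.92 mm.
From the linear strain diagram with ε_cu = 0.003: ε_t = 0.003 (d − c)/c = 0.003 × (810 − 282.92)/282.92 = 0.00559.
Since ε_t ≥ 0.005, the section is tension-controlled.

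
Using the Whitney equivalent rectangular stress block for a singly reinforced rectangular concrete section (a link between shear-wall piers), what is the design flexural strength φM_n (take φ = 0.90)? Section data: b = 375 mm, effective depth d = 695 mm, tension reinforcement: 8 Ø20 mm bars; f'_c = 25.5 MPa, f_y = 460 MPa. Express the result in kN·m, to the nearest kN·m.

φM_n ≈ 649 kN·m

A_s = 8 × 314 = 2512 mm².
T = A_s f_y = 2512 × 460 = 1155520 N = 1155.52 kN.
From C = T: a = T/(0.85 f'_c b) = 1155520/(0.85 × 25.5 × 375) = 142.16 mm.
M_n = T(d − a/2) = 1155.52 kN × (695 − 71.08) mm = 720.95 kN·m.
φM_n = 0.90 × 720.95 = 648.86 kN·m.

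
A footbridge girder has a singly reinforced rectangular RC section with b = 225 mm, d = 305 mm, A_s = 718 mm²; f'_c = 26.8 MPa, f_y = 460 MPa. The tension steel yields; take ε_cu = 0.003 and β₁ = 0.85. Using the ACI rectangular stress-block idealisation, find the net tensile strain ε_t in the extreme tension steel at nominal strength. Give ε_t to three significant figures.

ε_t ≈ 0.00907

a = A_s f_y/(0.85 f'_c b) = 64.44 mm.
β₁ = 0.85, so c = a/β₁ = 64.44/0.85 = 75.81 mm.
From the linear strain diagram with ε_cu = 0.003: ε_t = 0.003 (d − c)/c = 0.003 × (305 − 75.81)/75.81 = 0.00907.
Since ε_t ≥ 0.005, the section is tension-controlled.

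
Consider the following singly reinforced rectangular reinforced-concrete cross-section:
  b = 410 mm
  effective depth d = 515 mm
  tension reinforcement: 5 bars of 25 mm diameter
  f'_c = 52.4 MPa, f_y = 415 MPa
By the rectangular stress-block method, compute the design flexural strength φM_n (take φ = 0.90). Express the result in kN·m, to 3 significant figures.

φM_n ≈ 447 kN·m

A_s = 5 × 491 = 2455 mm².
T = A_s f_y = 2455 × 415 = 1018825 N = 1018.825 kN.
From C = T: a = T/(0.85 f'_c b) = 1018825/(0.85 × 52.4 × 410) = 55.79 mm.
M_n = T(d − a/2) = 1018.825 kN × (515 − 27.895) mm = 496.27 kN·m.
φM_n = 0.90 × 496.27 = 446.64 kN·m.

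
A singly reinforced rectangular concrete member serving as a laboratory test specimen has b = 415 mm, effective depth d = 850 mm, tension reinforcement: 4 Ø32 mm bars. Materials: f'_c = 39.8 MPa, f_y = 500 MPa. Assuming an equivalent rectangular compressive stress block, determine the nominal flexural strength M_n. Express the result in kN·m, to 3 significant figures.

A_s = 4 × 804 = 3216 mm².
T = A_s f_y = 3216 × 500 = 1608000 N = 1608 kN.
From C = T: a = T/(0.85 f'_c b) = 1608000/(0.85 × 39.8 × 415) = 114.53 mm.
M_n = T(d − a/2) = 1608 kN × (850 − 57.265) mm = 1274.72 kN·m.

M_n ≈ 1270 kN·m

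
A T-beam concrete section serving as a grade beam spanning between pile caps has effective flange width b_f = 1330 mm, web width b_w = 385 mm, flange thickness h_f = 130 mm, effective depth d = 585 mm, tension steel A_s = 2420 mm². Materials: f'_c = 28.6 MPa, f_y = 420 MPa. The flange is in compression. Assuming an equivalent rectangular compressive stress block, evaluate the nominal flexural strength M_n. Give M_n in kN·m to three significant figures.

M_n ≈ 579 kN·m

Tension: T = A_s f_y = 2420 × 420 = 1016400 N.
Try a within the flange: a = T/(0.85 f'_c b_f) = 1016400/(0.85 × 28.6 × 1330) = 31.44 mm.
Since a = 31.44 ≤ h_f = 130 mm, the stress block lies entirely in the flange; analyse as a rectangular beam of width b_f.
M_n = T(d − a/2) = 1016400 × (585 − 15.72) = 578.62 × 10⁶ N·mm.
M_n = 578.62 kN·m.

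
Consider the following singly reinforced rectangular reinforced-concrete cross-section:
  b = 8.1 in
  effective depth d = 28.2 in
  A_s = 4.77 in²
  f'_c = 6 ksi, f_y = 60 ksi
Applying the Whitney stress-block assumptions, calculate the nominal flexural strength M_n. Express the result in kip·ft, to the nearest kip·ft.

T = A_s f_y = 4.77 × 60 = 286.2 kips.
a = T/(0.85 f'_c b) = 286.2/(0.85 × 6 × 8.1) = 6.928 in.
M_n = T(d − a/2) = 286.2 × (28.2 − 3.464) = 7079.4 kip·in = 7079.4/12 = 589.95 kip·ft.

M_n ≈ 590 kip·ft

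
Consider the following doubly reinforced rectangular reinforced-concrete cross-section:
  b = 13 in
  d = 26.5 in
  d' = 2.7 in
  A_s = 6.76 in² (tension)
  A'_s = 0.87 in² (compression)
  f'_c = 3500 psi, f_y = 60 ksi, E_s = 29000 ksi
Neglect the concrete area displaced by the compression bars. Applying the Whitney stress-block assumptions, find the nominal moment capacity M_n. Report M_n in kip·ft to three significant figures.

Assume both steels yield.
a = (A_s − A'_s) f_y/(0.85 f'_c b) = (6.76 − 0.87) × 60/(0.85 × 3.5 × 13) = 9.138 in.
c = a/β₁ = 9.138/0.85 = 10.751 in; ε'_s = 0.003(c − d')/c = 0.0022 ≥ ε_y = 0.0021, so the compression steel yields.
M_n = (A_s − A'_s) f_y (d − a/2) + A'_s f_y (d − d') = 353.4 × (26.5 − 4.569) + 52.2 × (26.5 − 2.7) = 7750.4 + 1242.4 = 8992.8 kip·in = 8992.8/12 = 749.40 kip·ft.

M_n ≈ 749 kip·ft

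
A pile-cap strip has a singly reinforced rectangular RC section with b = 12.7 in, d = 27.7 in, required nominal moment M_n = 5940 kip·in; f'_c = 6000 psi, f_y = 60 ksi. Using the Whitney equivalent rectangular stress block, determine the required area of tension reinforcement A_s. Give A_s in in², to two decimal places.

From M_n = 0.85 f'_c a b (d − a/2):
a = d − √(d² − 2M_n/(0.85 f'_c b)) = 27.7 − √(27.7² − 2 × 5940/(0.85 × 6 × 12.7)) = 3.537 in.
A_s = 0.85 f'_c a b / f_y = 0.85 × 6 × 3.537 × 12.7 / 60 = 3.818 in².

A_s ≈ 3.82 in²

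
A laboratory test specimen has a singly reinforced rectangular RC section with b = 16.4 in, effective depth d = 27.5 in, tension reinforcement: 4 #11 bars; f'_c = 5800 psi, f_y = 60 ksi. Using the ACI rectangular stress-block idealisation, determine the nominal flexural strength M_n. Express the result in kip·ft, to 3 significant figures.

A_s = 4 × 1.56 = 6.24 in².
T = A_s f_y = 6.24 × 60 = 374.4 kips.
a = T/(0.85 f'_c b) = 374.4/(0.85 × 5.8 × 16.4) = 4.631 in.
M_n = T(d − a/2) = 374.4 × (27.5 − 2.3155) = 9429.1 kip·in = 9429.1/12 = 785.76 kip·ft.

M_n ≈ 786 kip·ft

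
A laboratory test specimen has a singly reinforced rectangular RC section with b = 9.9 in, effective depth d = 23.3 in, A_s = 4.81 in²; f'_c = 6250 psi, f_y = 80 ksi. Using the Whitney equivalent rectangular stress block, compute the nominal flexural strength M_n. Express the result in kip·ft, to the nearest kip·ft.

T = A_s f_y = 4.81 × 80 = 384.8 kips.
a = T/(0.85 f'_c b) = 384.8/(0.85 × 6.25 × 9.9) = 7.316 in.
M_n = T(d − a/2) = 384.8 × (23.3 − 3.658) = 7558.2 kip·in = 7558.2/12 = 629.85 kip·ft.

M_n ≈ 630 kip·ft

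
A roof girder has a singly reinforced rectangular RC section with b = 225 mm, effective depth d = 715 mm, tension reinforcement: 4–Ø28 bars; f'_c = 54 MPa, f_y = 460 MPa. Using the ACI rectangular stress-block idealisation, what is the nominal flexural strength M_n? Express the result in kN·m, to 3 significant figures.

A_s = 4 × 616 = 2464 mm².
T = A_s f_y = 2464 × 460 = 1133440 N = 1133.44 kN.
From C = T: a = T/(0.85 f'_c b) = 1133440/(0.85 × 54 × 225) = 109.75 mm.
M_n = T(d − a/2) = 1133.44 kN × (715 − 54.875) mm = 748.21 kN·m.

M_n ≈ 748 kN·m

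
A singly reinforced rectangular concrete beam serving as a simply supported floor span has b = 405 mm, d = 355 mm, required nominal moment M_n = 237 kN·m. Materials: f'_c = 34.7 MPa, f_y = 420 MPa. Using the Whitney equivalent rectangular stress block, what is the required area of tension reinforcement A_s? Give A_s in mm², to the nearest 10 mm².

With M_n = 0.85 f'_c a b (d − a/2), solve the quadratic for a:
a = d − √(d² − 2M_n/(0.85 f'_c b)) = 355 − √(355² − 2 × 237×10⁶/(0.85 × 34.7 × 405)) = 61.16 mm.
A_s = 0.85 f'_c a b / f_y = 0.85 × 34.7 × 61.16 × 405 / 420 = 1739.5 mm².

A_s ≈ 1740 mm²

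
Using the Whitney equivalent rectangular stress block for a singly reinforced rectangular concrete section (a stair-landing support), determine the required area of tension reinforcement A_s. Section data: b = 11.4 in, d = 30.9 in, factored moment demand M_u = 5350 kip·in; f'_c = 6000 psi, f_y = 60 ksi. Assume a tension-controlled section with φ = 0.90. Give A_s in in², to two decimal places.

M_n = M_u/φ = 5350/0.90 = 5944.44 kip·in.
From M_n = 0.85 f'_c a b (d − a/2):
a = d − √(d² − 2M_n/(0.85 f'_c b)) = 30.9 − √(30.9² − 2 × 5944.44/(0.85 × 6 × 11.4)) = 3.508 in.
A_s = 0.85 f'_c a b / f_y = 0.85 × 6 × 3.508 × 11.4 / 60 = 3.399 in².

A_s ≈ 3.40 in²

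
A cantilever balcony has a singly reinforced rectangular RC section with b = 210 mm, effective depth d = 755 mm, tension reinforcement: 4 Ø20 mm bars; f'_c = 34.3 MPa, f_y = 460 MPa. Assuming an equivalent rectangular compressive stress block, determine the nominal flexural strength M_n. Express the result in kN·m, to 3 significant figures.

M_n ≈ 409 kN·m

A_s = 4 × 314 = 1256 mm².
T = A_s f_y = 1256 × 460 = 577760 N = 577.76 kN.
From C = T: a = T/(0.85 f'_c b) = 577760/(0.85 × 34.3 × 210) = 94.37 mm.
M_n = T(d − a/2) = 577.76 kN × (755 − 47.185) mm = 408.95 kN·m.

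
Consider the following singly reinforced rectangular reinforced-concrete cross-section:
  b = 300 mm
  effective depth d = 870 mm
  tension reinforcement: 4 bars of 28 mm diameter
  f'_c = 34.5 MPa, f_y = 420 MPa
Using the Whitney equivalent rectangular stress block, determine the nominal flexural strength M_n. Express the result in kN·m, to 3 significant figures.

A_s = 4 × 616 = 2464 mm².
T = A_s f_y = 2464 × 420 = 1034880 N = 1034.88 kN.
From C = T: a = T/(0.85 f'_c b) = 1034880/(0.85 × 34.5 × 300) = 117.63 mm.
M_n = T(d − a/2) = 1034.88 kN × (870 − 58.815) mm = 839.48 kN·m.

M_n ≈ 839 kN·m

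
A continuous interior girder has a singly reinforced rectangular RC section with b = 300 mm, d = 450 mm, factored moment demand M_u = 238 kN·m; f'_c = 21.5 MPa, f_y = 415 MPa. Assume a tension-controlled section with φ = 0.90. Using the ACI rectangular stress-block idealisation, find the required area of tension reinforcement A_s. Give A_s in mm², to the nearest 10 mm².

A_s ≈ 1640 mm²

M_n = M_u/φ = 238/0.90 = 264.444 kN·m.
With M_n = 0.85 f'_c a b (d − a/2), solve the quadratic for a:
a = d − √(d² − 2M_n/(0.85 f'_c b)) = 450 − √(450² − 2 × 264.444×10⁶/(0.85 × 21.5 × 300)) = 124.38 mm.
A_s = 0.85 f'_c a b / f_y = 0.85 × 21.5 × 124.38 × 300 / 415 = 1643.2 mm².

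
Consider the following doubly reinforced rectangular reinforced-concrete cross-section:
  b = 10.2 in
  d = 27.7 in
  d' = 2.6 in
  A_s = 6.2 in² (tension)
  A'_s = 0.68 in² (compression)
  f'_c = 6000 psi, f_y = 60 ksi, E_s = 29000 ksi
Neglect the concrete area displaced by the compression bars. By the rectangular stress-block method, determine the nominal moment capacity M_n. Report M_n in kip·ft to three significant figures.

M_n ≈ 762 kip·ft

Assume both steels yield.
a = (A_s − A'_s) f_y/(0.85 f'_c b) = (6.2 − 0.68) × 60/(0.85 × 6 × 10.2) = 6.367 in.
c = a/β₁ = 6.367/0.75 = 8.489 in; ε'_s = 0.003(c − d')/c = 0.0021 ≥ ε_y = 0.0021, so the compression steel yields.
M_n = (A_s − A'_s) f_y (d − a/2) + A'_s f_y (d − d') = 331.2 × (27.7 − 3.1835) + 40.8 × (27.7 − 2.6) = 8119.9 + 1024.1 = 9144.0 kip·in = 9144.0/12 = 762.00 kip·ft.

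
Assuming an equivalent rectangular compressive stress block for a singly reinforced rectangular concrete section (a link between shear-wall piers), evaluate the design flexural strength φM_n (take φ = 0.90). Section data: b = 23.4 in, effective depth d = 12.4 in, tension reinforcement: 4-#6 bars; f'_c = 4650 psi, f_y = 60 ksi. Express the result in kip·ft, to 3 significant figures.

φM_n ≈ 93.7 kip·ft

A_s = 4 × 0.44 = 1.76 in².
T = A_s f_y = 1.76 × 60 = 105.6 kips.
a = T/(0.85 f'_c b) = 105.6/(0.85 × 4.65 × 23.4) = 1.142 in.
M_n = T(d − a/2) = 105.6 × (12.4 − 0.571) = 1249.1 kip·in = 1249.1/12 = 104.09 kip·ft.
φM_n = 0.90 × 104.09 = 93.68 kip·ft.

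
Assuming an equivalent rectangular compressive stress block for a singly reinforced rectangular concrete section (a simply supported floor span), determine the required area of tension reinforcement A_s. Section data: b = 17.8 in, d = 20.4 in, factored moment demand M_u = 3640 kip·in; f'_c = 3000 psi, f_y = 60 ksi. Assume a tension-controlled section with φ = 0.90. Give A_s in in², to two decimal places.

M_n = M_u/φ = 3640/0.90 = 4044.44 kip·in.
From M_n = 0.85 f'_c a b (d − a/2):
a = d − √(d² − 2M_n/(0.85 f'_c b)) = 20.4 − √(20.4² − 2 × 4044.44/(0.85 × 3 × 17.8)) = 4.974 in.
A_s = 0.85 f'_c a b / f_y = 0.85 × 3 × 4.974 × 17.8 / 60 = 3.763 in².

A_s ≈ 3.76 in²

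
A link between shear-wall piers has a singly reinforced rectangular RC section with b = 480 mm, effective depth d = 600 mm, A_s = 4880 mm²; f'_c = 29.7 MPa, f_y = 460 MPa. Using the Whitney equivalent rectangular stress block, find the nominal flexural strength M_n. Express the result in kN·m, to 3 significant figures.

T = A_s f_y = 4880 × 460 = 2244800 N = 2244.8 kN.
From C = T: a = T/(0.85 f'_c b) = 2244800/(0.85 × 29.7 × 480) = 185.25 mm.
M_n = T(d − a/2) = 2244.8 kN × (600 − 92.625) mm = 1138.96 kN·m.

M_n ≈ 1140 kN·m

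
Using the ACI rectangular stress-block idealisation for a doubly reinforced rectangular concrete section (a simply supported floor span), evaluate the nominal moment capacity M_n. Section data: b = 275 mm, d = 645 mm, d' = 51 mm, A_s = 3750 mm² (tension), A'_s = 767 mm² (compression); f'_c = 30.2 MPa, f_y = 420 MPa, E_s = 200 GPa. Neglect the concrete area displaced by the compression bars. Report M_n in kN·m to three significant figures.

M_n ≈ 888 kN·m

Assume both tension and compression steel yield.
Net tension couple steel: A_s − A'_s = 2983 mm².
a = (A_s − A'_s) f_y / (0.85 f'_c b) = 1252860/(0.85 × 30.2 × 275) = 177.48 mm.
c = a/β₁ = 177.48/0.834 = 212.81 mm; ε'_s = 0.003(c − d')/c = 0.0023 ≥ f_y/E_s = 0.0021, so compression steel does yield.
M_n = (A_s − A'_s) f_y (d − a/2) + A'_s f_y (d − d') = [1252860 × (645 − 88.74) + 322140 × (645 − 51)] × 10⁻⁶ = 696.92 + 191.35 = 888.27 kN·m.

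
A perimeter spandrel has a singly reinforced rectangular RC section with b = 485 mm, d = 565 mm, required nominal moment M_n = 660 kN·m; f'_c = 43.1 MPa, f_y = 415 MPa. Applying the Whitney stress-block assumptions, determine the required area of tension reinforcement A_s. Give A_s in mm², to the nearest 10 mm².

A_s ≈ 3000 mm²

With M_n = 0.85 f'_c a b (d − a/2), solve the quadratic for a:
a = d − √(d² − 2M_n/(0.85 f'_c b)) = 565 − √(565² − 2 × 660×10⁶/(0.85 × 43.1 × 485)) = 70.09 mm.
A_s = 0.85 f'_c a b / f_y = 0.85 × 43.1 × 70.09 × 485 / 415 = 3000.9 mm².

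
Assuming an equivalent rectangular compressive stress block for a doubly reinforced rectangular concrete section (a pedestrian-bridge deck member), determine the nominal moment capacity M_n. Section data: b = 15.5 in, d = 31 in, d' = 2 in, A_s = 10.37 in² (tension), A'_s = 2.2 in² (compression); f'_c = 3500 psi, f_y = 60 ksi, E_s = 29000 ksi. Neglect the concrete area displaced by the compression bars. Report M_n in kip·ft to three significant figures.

M_n ≈ 1370 kip·ft

Assume both steels yield.
a = (A_s − A'_s) f_y/(0.85 f'_c b) = (10.37 − 2.2) × 60/(0.85 × 3.5 × 15.5) = 10.631 in.
c = a/β₁ = 10.631/0.85 = 12.507 in; ε'_s = 0.003(c − d')/c = 0.0025 ≥ ε_y = 0.0021, so the compression steel yields.
M_n = (A_s − A'_s) f_y (d − a/2) + A'_s f_y (d − d') = 490.2 × (31 − 5.3155) + 132 × (31 − 2) = 12590.5 + 3828.0 = 16418.5 kip·in = 16418.5/12 = 1368.21 kip·ft.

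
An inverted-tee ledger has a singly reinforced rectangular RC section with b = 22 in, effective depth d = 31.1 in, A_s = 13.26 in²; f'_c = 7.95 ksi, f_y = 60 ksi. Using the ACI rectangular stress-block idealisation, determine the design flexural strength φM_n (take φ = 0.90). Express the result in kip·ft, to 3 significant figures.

φM_n ≈ 1700 kip·ft

T = A_s f_y = 13.26 × 60 = 795.6 kips.
a = T/(0.85 f'_c b) = 795.6/(0.85 × 7.95 × 22) = 5.352 in.
M_n = T(d − a/2) = 795.6 × (31.1 − 2.676) = 22614.1 kip·in = 22614.1/12 = 1884.51 kip·ft.
φM_n = 0.90 × 1884.51 = 1696.06 kip·ft.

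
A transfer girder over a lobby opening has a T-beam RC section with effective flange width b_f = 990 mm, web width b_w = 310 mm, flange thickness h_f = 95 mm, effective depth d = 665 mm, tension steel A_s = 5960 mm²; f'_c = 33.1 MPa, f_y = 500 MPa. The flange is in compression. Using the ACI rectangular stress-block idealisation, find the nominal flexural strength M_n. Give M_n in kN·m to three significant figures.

Tension: T = A_s f_y = 5960 × 500 = 2980000 N.
Try a within the flange: a = T/(0.85 f'_c b_f) = 2980000/(0.85 × 33.1 × 990) = 106.99 mm.
a = 106.99 > h_f = 95 mm: the block extends into the web. Split into flange-overhang and web parts.
C_f = 0.85 f'_c (b_f − b_w) h_f = 0.85 × 33.1 × (990 − 310) × 95 = 1817521 N.
Remaining web compression depth: a_w = (T − C_f)/(0.85 f'_c b_w) = (2980000 − 1817521)/(0.85 × 33.1 × 310) = 133.28 mm.
M_n = C_f(d − h_f/2) + (T − C_f)(d − a_w/2) = 1817521 × (665 − 47.5) + 1162479 × (665 − 66.64) = 1122.32 + 695.58 = 1817.90 × 10⁶ N·mm.
M_n = 1817.90 kN·m.

M_n ≈ 1820 kN·m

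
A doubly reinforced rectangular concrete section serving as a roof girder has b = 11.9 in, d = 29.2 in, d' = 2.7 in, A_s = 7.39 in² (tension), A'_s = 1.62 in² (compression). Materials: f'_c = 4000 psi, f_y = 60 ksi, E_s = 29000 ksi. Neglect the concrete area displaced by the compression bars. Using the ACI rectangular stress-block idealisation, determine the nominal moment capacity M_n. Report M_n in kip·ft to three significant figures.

M_n ≈ 934 kip·ft

Assume both steels yield.
a = (A_s − A'_s) f_y/(0.85 f'_c b) = (7.39 − 1.62) × 60/(0.85 × 4 × 11.9) = 8.557 in.
c = a/β₁ = 8.557/0.85 = 10.067 in; ε'_s = 0.003(c − d')/c = 0.0022 ≥ ε_y = 0.0021, so the compression steel yields.
M_n = (A_s − A'_s) f_y (d − a/2) + A'_s f_y (d − d') = 346.2 × (29.2 − 4.2785) + 97.2 × (29.2 − 2.7) = 8627.8 + 2575.8 = 11203.6 kip·in = 11203.6/12 = 933.63 kip·ft.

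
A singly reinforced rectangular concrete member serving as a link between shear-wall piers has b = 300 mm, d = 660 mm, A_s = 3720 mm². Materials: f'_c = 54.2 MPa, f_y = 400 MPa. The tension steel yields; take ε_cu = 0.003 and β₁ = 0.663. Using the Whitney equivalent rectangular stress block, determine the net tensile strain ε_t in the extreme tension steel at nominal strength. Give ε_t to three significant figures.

a = A_s f_y/(0.85 f'_c b) = 107.66 mm.
β₁ = 0.663, so c = a/β₁ = 107.66/0.663 = 162.38 mm.
From the linear strain diagram with ε_cu = 0.003: ε_t = 0.003 (d − c)/c = 0.003 × (660 − 162.38)/162.38 = 0.00919.
Since ε_t ≥ 0.005, the section is tension-controlled.

ε_t ≈ 0.00919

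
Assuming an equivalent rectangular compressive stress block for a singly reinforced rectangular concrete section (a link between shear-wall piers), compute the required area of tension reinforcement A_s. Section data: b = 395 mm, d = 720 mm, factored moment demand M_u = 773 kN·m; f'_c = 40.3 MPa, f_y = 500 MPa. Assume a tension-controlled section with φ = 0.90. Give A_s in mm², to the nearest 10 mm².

M_n = M_u/φ = 773/0.90 = 858.889 kN·m.
With M_n = 0.85 f'_c a b (d − a/2), solve the quadratic for a:
a = d − √(d² − 2M_n/(0.85 f'_c b)) = 720 − √(720² − 2 × 858.889×10⁶/(0.85 × 40.3 × 395)) = 94.34 mm.
A_s = 0.85 f'_c a b / f_y = 0.85 × 40.3 × 94.34 × 395 / 500 = 2553.0 mm².

A_s ≈ 2550 mm²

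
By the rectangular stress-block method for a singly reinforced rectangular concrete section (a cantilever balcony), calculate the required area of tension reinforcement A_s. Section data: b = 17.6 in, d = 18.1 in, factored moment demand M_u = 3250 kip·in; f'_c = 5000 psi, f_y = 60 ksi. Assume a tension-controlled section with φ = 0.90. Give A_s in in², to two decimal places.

A_s ≈ 3.61 in²

M_n = M_u/φ = 3250/0.90 = 3611.11 kip·in.
From M_n = 0.85 f'_c a b (d − a/2):
a = d − √(d² − 2M_n/(0.85 f'_c b)) = 18.1 − √(18.1² − 2 × 3611.11/(0.85 × 5 × 17.6)) = 2.899 in.
A_s = 0.85 f'_c a b / f_y = 0.85 × 5 × 2.899 × 17.6 / 60 = 3.614 in².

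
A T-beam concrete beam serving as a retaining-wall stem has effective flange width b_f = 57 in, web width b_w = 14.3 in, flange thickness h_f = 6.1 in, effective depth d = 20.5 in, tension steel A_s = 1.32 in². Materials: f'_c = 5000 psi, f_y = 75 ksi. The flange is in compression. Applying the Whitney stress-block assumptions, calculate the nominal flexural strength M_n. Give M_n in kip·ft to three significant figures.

Tension: T = A_s f_y = 1.32 × 75 = 99 kips.
Try a within the flange: a = T/(0.85 f'_c b_f) = 99/(0.85 × 5 × 57) = 0.409 in.
Since a = 0.409 ≤ h_f = 6.1 in, the stress block lies entirely in the flange; analyse as a rectangular beam of width b_f.
M_n = T(d − a/2) = 99 × (20.5 − 0.2045) = 2009.3 kip·in.
M_n = 2009.3/12 = 167.44 kip·ft.

M_n ≈ 167 kip·ft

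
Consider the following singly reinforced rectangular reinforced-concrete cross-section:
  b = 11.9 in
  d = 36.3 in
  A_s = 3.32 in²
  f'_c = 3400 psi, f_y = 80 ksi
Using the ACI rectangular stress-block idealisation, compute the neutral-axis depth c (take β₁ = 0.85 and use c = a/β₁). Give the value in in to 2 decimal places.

c ≈ 9.09 in

T = A_s f_y = 3.32 × 80 = 265.6 kips.
a = T/(0.85 f'_c b) = 265.6/(0.85 × 3.4 × 11.9) = 7.7230 in.
With β₁ = 0.85, c = a/β₁ = 7.7230/0.85 = 9.09 in.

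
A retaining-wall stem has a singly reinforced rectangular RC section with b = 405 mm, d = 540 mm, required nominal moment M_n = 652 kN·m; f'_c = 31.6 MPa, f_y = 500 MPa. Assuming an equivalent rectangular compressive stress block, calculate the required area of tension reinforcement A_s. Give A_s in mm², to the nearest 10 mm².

With M_n = 0.85 f'_c a b (d − a/2), solve the quadratic for a:
a = d − √(d² − 2M_n/(0.85 f'_c b)) = 540 − √(540² − 2 × 652×10⁶/(0.85 × 31.6 × 405)) = 125.60 mm.
A_s = 0.85 f'_c a b / f_y = 0.85 × 31.6 × 125.60 × 405 / 500 = 2732.6 mm².

A_s ≈ 2730 mm²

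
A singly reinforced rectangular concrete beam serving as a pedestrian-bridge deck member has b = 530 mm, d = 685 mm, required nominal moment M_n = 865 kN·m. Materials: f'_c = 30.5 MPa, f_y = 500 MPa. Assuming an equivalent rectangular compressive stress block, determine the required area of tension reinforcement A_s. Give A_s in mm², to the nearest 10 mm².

A_s ≈ 2720 mm²

With M_n = 0.85 f'_c a b (d − a/2), solve the quadratic for a:
a = d − √(d² − 2M_n/(0.85 f'_c b)) = 685 − √(685² − 2 × 865×10⁶/(0.85 × 30.5 × 530)) = 99.07 mm.
A_s = 0.85 f'_c a b / f_y = 0.85 × 30.5 × 99.07 × 530 / 500 = 2722.5 mm².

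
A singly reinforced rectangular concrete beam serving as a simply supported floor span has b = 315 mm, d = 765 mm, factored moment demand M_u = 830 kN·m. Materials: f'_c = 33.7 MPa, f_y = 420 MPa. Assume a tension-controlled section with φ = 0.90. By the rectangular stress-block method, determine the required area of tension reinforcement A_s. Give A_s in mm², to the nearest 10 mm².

M_n = M_u/φ = 830/0.90 = 922.222 kN·m.
With M_n = 0.85 f'_c a b (d − a/2), solve the quadratic for a:
a = d − √(d² − 2M_n/(0.85 f'_c b)) = 765 − √(765² − 2 × 922.222×10⁶/(0.85 × 33.7 × 315)) = 147.90 mm.
A_s = 0.85 f'_c a b / f_y = 0.85 × 33.7 × 147.90 × 315 / 420 = 3177.4 mm².

A_s ≈ 3180 mm²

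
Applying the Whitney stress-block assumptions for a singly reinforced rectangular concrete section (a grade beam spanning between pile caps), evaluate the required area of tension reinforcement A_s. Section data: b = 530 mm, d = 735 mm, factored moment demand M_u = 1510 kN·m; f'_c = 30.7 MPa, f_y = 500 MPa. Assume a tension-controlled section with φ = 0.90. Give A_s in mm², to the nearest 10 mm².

A_s ≈ 5240 mm²

M_n = M_u/φ = 1510/0.90 = 1677.78 kN·m.
With M_n = 0.85 f'_c a b (d − a/2), solve the quadratic for a:
a = d − √(d² − 2M_n/(0.85 f'_c b)) = 735 − √(735² − 2 × 1677.78×10⁶/(0.85 × 30.7 × 530)) = 189.47 mm.
A_s = 0.85 f'_c a b / f_y = 0.85 × 30.7 × 189.47 × 530 / 500 = 5240.9 mm².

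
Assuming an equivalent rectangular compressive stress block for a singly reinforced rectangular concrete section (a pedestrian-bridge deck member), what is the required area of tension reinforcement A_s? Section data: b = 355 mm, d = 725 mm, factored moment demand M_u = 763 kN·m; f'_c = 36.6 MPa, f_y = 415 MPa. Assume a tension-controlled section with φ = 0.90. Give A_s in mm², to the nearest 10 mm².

A_s ≈ 3060 mm²

M_n = M_u/φ = 763/0.90 = 847.778 kN·m.
With M_n = 0.85 f'_c a b (d − a/2), solve the quadratic for a:
a = d − √(d² − 2M_n/(0.85 f'_c b)) = 725 − √(725² − 2 × 847.778×10⁶/(0.85 × 36.6 × 355)) = 115.00 mm.
A_s = 0.85 f'_c a b / f_y = 0.85 × 36.6 × 115.00 × 355 / 415 = 3060.4 mm².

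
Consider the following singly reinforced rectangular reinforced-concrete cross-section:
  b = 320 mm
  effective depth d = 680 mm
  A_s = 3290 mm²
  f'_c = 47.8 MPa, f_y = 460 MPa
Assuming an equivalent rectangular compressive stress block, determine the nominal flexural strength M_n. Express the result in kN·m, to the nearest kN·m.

T = A_s f_y = 3290 × 460 = 1513400 N = 1513.4 kN.
From C = T: a = T/(0.85 f'_c b) = 1513400/(0.85 × 47.8 × 320) = 116.40 mm.
M_n = T(d − a/2) = 1513.4 kN × (680 − 58.2) mm = 941.03 kN·m.

M_n ≈ 941 kN·m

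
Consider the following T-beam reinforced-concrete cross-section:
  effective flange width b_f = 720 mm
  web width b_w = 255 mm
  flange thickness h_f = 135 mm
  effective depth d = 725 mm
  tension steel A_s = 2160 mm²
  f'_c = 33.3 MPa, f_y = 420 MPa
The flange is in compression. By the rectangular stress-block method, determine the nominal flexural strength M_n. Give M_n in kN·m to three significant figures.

M_n ≈ 638 kN·m

Tension: T = A_s f_y = 2160 × 420 = 907200 N.
Try a within the flange: a = T/(0.85 f'_c b_f) = 907200/(0.85 × 33.3 × 720) = 44.52 mm.
Since a = 44.52 ≤ h_f = 135 mm, the stress block lies entirely in the flange; analyse as a rectangular beam of width b_f.
M_n = T(d − a/2) = 907200 × (725 − 22.26) = 637.53 × 10⁶ N·mm.
M_n = 637.53 kN·m.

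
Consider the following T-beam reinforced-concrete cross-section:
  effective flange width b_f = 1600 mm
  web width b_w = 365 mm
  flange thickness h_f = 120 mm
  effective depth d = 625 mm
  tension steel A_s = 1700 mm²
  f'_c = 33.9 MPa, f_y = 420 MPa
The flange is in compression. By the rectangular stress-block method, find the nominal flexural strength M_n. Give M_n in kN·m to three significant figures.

M_n ≈ 441 kN·m

Tension: T = A_s f_y = 1700 × 420 = 714000 N.
Try a within the flange: a = T/(0.85 f'_c b_f) = 714000/(0.85 × 33.9 × 1600) = 15.49 mm.
Since a = 15.49 ≤ h_f = 120 mm, the stress block lies entirely in the flange; analyse as a rectangular beam of width b_f.
M_n = T(d − a/2) = 714000 × (625 − 7.745) = 440.72 × 10⁶ N·mm.
M_n = 440.72 kN·m.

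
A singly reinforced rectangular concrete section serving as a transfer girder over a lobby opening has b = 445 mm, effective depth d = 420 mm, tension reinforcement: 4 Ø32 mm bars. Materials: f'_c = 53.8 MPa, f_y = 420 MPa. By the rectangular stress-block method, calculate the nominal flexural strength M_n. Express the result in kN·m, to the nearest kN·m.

A_s = 4 × 804 = 3216 mm².
T = A_s f_y = 3216 × 420 = 1350720 N = 1350.72 kN.
From C = T: a = T/(0.85 f'_c b) = 1350720/(0.85 × 53.8 × 445) = 66.37 mm.
M_n = T(d − a/2) = 1350.72 kN × (420 − 33.185) mm = 522.48 kN·m.

M_n ≈ 522 kN·m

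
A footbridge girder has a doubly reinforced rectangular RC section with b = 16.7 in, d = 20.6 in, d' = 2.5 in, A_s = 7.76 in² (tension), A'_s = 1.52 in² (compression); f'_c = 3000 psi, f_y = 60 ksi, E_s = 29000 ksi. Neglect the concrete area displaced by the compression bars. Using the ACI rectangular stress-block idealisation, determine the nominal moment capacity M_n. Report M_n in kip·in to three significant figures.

M_n ≈ 7720 kip·in

Assume both steels yield.
a = (A_s − A'_s) f_y/(0.85 f'_c b) = (7.76 − 1.52) × 60/(0.85 × 3 × 16.7) = 8.792 in.
c = a/β₁ = 8.792/0.85 = 10.344 in; ε'_s = 0.003(c − d')/c = 0.0023 ≥ ε_y = 0.0021, so the compression steel yields.
M_n = (A_s − A'_s) f_y (d − a/2) + A'_s f_y (d − d') = 374.4 × (20.6 − 4.396) + 91.2 × (20.6 − 2.5) = 6066.8 + 1650.7 = 7717.5 kip·in.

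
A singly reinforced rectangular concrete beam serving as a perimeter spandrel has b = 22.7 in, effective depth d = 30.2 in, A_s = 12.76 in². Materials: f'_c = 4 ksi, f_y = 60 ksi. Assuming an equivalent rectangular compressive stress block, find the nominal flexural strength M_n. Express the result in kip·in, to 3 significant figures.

M_n ≈ 19300 kip·in

T = A_s f_y = 12.76 × 60 = 765.6 kips.
a = T/(0.85 f'_c b) = 765.6/(0.85 × 4 × 22.7) = 9.920 in.
M_n = T(d − a/2) = 765.6 × (30.2 − 4.96) = 19323.7 kip·in.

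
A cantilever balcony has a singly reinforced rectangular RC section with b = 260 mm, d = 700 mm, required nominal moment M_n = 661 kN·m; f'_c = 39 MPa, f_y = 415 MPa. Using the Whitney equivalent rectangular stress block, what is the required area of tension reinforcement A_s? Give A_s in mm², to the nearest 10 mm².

A_s ≈ 2490 mm²

With M_n = 0.85 f'_c a b (d − a/2), solve the quadratic for a:
a = d − √(d² − 2M_n/(0.85 f'_c b)) = 700 − √(700² − 2 × 661×10⁶/(0.85 × 39 × 260)) = 119.81 mm.
A_s = 0.85 f'_c a b / f_y = 0.85 × 39 × 119.81 × 260 / 415 = 2488.3 mm².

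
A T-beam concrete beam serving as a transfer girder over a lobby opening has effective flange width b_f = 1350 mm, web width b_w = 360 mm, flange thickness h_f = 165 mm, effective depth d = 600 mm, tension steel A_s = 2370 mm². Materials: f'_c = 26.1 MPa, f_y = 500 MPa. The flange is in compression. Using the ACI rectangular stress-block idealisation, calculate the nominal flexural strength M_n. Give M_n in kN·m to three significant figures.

Tension: T = A_s f_y = 2370 × 500 = 1185000 N.
Try a within the flange: a = T/(0.85 f'_c b_f) = 1185000/(0.85 × 26.1 × 1350) = 39.57 mm.
Since a = 39.57 ≤ h_f = 165 mm, the stress block lies entirely in the flange; analyse as a rectangular beam of width b_f.
M_n = T(d − a/2) = 1185000 × (600 − 19.785) = 687.55 × 10⁶ N·mm.
M_n = 687.55 kN·m.

M_n ≈ 688 kN·m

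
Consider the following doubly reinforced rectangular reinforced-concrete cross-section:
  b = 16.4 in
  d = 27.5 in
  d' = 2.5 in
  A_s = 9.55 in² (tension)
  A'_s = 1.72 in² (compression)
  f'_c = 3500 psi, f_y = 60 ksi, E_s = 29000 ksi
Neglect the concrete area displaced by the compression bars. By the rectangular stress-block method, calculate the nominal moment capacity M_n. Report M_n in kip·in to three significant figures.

M_n ≈ 13200 kip·in

Assume both steels yield.
a = (A_s − A'_s) f_y/(0.85 f'_c b) = (9.55 − 1.72) × 60/(0.85 × 3.5 × 16.4) = 9.629 in.
c = a/β₁ = 9.629/0.85 = 11.328 in; ε'_s = 0.003(c − d')/c = 0.0023 ≥ ε_y = 0.0021, so the compression steel yields.
M_n = (A_s − A'_s) f_y (d − a/2) + A'_s f_y (d − d') = 469.8 × (27.5 − 4.8145) + 103.2 × (27.5 − 2.5) = 10657.6 + 2580.0 = 13237.6 kip·in.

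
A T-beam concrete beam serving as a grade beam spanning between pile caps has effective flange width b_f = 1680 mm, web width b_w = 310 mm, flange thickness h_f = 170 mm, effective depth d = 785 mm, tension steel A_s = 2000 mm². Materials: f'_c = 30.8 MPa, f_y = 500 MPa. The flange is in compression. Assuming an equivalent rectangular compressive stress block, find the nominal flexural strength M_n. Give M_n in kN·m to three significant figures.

M_n ≈ 774 kN·m

Tension: T = A_s f_y = 2000 × 500 = 1000000 N.
Try a within the flange: a = T/(0.85 f'_c b_f) = 1000000/(0.85 × 30.8 × 1680) = 22.74 mm.
Since a = 22.74 ≤ h_f = 170 mm, the stress block lies entirely in the flange; analyse as a rectangular beam of width b_f.
M_n = T(d − a/2) = 1000000 × (785 − 11.37) = 773.63 × 10⁶ N·mm.
M_n = 773.63 kN·m.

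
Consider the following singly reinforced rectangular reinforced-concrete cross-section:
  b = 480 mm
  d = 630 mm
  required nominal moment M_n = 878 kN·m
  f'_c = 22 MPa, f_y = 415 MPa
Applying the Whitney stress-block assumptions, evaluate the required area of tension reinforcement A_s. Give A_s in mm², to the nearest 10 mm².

With M_n = 0.85 f'_c a b (d − a/2), solve the quadratic for a:
a = d − √(d² − 2M_n/(0.85 f'_c b)) = 630 − √(630² − 2 × 878×10⁶/(0.85 × 22 × 480)) = 181.37 mm.
A_s = 0.85 f'_c a b / f_y = 0.85 × 22 × 181.37 × 480 / 415 = 3922.8 mm².

A_s ≈ 3920 mm²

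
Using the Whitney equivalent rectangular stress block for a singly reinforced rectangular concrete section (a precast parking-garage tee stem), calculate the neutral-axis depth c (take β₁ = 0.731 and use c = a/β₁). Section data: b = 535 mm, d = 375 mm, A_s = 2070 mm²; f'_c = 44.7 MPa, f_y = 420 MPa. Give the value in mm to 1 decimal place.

T = A_s f_y = 2070 × 420 = 869400 N = 869.4 kN.
Setting C = 0.85 f'_c a b equal to T: a = 869400/(0.85 × 44.7 × 535) = 42.770 mm.
With β₁ = 0.731, c = a/β₁ = 42.770/0.731 = 58.5 mm.

c ≈ 58.5 mm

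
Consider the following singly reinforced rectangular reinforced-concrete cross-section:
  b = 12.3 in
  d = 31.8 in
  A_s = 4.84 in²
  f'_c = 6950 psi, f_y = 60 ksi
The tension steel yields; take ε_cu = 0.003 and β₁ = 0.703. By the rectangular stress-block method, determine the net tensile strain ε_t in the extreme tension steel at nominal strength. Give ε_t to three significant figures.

ε_t ≈ 0.0138

a = A_s f_y/(0.85 f'_c b) = 3.997 in.
β₁ = 0.703, so c = a/β₁ = 3.997/0.703 = 5.686 in.
From the linear strain diagram with ε_cu = 0.003: ε_t = 0.003 (d − c)/c = 0.003 × (31.8 − 5.686)/5.686 = 0.0138.
Since ε_t ≥ 0.005, the section is tension-controlled.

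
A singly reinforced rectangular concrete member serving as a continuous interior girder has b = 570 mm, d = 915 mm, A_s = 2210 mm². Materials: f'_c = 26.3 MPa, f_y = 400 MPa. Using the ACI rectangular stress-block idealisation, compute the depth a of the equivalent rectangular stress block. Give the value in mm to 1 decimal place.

a ≈ 69.4 mm

T = A_s f_y = 2210 × 400 = 884000 N = 884 kN.
Setting C = 0.85 f'_c a b equal to T: a = 884000/(0.85 × 26.3 × 570) = 69.4 mm.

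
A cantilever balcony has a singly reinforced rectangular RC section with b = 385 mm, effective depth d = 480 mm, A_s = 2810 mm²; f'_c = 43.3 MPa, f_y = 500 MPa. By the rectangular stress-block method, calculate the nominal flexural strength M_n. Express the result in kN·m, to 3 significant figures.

T = A_s f_y = 2810 × 500 = 1405000 N = 1405 kN.
From C = T: a = T/(0.85 f'_c b) = 1405000/(0.85 × 43.3 × 385) = 99.15 mm.
M_n = T(d − a/2) = 1405 kN × (480 − 49.575) mm = 604.75 kN·m.

M_n ≈ 605 kN·m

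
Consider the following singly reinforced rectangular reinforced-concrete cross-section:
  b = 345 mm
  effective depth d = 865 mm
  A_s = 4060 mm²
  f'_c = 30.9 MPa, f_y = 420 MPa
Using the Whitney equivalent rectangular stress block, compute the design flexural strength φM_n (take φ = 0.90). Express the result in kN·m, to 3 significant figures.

φM_n ≈ 1180 kN·m

T = A_s f_y = 4060 × 420 = 1705200 N = 1705.2 kN.
From C = T: a = T/(0.85 f'_c b) = 1705200/(0.85 × 30.9 × 345) = 188.18 mm.
M_n = T(d − a/2) = 1705.2 kN × (865 − 94.09) mm = 1314.56 kN·m.
φM_n = 0.90 × 1314.56 = 1183.10 kN·m.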